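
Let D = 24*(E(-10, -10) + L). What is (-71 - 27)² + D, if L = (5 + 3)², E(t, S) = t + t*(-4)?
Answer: 11860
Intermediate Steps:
E(t, S) = -3*t (E(t, S) = t - 4*t = -3*t)
L = 64 (L = 8² = 64)
D = 2256 (D = 24*(-3*(-10) + 64) = 24*(30 + 64) = 24*94 = 2256)
(-71 - 27)² + D = (-71 - 27)² + 2256 = (-98)² + 2256 = 9604 + 2256 = 11860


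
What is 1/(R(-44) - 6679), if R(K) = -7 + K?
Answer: -1/6730 ≈ -0.00014859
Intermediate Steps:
1/(R(-44) - 6679) = 1/((-7 - 44) - 6679) = 1/(-51 - 6679) = 1/(-6730) = -1/6730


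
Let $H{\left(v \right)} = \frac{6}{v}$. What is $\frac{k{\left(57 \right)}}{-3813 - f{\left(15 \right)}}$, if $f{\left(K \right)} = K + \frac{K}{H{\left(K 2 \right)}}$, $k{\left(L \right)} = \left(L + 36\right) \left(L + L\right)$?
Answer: $- \frac{3534}{1301} \approx -2.7164$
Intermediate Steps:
$k{\left(L \right)} = 2 L \left(36 + L\right)$ ($k{\left(L \right)} = \left(36 + L\right) 2 L = 2 L \left(36 + L\right)$)
$f{\left(K \right)} = K + \frac{K^{2}}{3}$ ($f{\left(K \right)} = K + \frac{K}{6 \frac{1}{K 2}} = K + \frac{K}{6 \frac{1}{2 K}} = K + \frac{K}{3 \frac{1}{K}} = K + K \frac{K}{3} = K + \frac{K^{2}}{3}$)
$\frac{k{\left(57 \right)}}{-3813 - f{\left(15 \right)}} = \frac{2 \cdot 57 \left(36 + 57\right)}{-3813 - \frac{1}{3} \cdot 15 \left(3 + 15\right)} = \frac{2 \cdot 57 \cdot 93}{-3813 - \frac{1}{3} \cdot 15 \cdot 18} = \frac{10602}{-3813 - 90} = \frac{10602}{-3903} = 10602 \left(- \frac{1}{3903}\right) = - \frac{3534}{1301}$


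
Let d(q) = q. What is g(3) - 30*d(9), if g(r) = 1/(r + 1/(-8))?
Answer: -6202/23 ≈ -269.65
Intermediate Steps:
g(r) = 1/(-⅛ + r) (g(r) = 1/(r - ⅛) = 1/(-⅛ + r))
g(3) - 30*d(9) = 8/(-1 + 8*3) - 30*9 = 8/(-1 + 24) - 270 = 8/23 - 270 = -6202/23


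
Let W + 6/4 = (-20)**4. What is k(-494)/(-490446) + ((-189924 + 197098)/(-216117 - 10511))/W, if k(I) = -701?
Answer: 12707419860527/8891820325442934 ≈ 0.0014291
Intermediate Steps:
W = 319997/2 (W = -3/2 + (-20)**4 = -3/2 + 160000 = 319997/2 ≈ 1.6000e+5)
k(-494)/(-490446) + ((-189924 + 197098)/(-216117 - 10511))/W = -701/(-490446) + ((-189924 + 197098)/(-216117 - 10511))/(319997/2) = -701*(-1/490446) + (7174/(-226628))*(2/319997) = 701/490446 + (7174*(-1/226628))*(2/319997) = 701/490446 - 3587/113314*2/319997 = 701/490446 - 3587/18130070029 = 12707419860527/8891820325442934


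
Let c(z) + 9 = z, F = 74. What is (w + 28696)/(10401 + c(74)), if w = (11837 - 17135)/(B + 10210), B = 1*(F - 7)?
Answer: 147451747/53779541 ≈ 2.7418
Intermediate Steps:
B = 67 (B = 1*(74 - 7) = 1*67 = 67)
w = -5298/10277 (w = (11837 - 17135)/(67 + 10210) = -5298/10277 ≈ -0.51552)
c(z) = -9 + z
(w + 28696)/(10401 + c(74)) = (-5298/10277 + 28696)/(10401 + (-9 + 74)) = 294903494/(10277*(10401 + 65)) = (294903494/10277)/10466 = (294903494/10277)*(1/10466) = 147451747/53779541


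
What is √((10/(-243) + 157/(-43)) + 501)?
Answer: 4*√41895717/1161 ≈ 22.300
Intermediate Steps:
√((10/(-243) + 157/(-43)) + 501) = √((10*(-1/243) + 157*(-1/43)) + 501) = √((-10/243 - 157/43) + 501) = √(-38581/10449 + 501) = √(5196368/10449) = 4*√41895717/1161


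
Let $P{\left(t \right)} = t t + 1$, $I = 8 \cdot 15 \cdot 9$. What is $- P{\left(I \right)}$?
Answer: $-1166401$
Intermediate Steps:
$I = 1080$ ($I = 120 \cdot 9 = 1080$)
$P{\left(t \right)} = 1 + t^{2}$ ($P{\left(t \right)} = t^{2} + 1 = 1 + t^{2}$)
$- P{\left(I \right)} = - (1 + 1080^{2}) = - (1 + 1166400) = \left(-1\right) 1166401 = -1166401$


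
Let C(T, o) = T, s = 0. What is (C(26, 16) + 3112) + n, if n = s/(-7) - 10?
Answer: 3128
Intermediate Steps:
n = -10 (n = 0/(-7) - 10 = 0*(-⅐) - 10 = 0 - 10 = -10)
(C(26, 16) + 3112) + n = (26 + 3112) - 10 = 3138 - 10 = 3128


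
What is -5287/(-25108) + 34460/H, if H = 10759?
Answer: 922104513/270136972 ≈ 3.4135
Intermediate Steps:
-5287/(-25108) + 34460/H = -5287/(-25108) + 34460/10759 = -5287*(-1/25108) + 34460*(1/10759) = 5287/25108 + 34460/10759 = 922104513/270136972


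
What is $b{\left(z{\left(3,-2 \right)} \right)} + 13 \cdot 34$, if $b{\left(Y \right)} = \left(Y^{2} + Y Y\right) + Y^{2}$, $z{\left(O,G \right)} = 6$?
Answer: $550$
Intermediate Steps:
$b{\left(Y \right)} = 3 Y^{2}$ ($b{\left(Y \right)} = \left(Y^{2} + Y^{2}\right) + Y^{2} = 2 Y^{2} + Y^{2} = 3 Y^{2}$)
$b{\left(z{\left(3,-2 \right)} \right)} + 13 \cdot 34 = 3 \cdot 6^{2} + 13 \cdot 34 = 3 \cdot 36 + 442 = 108 + 442 = 550$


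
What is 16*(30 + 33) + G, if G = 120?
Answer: 1128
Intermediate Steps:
16*(30 + 33) + G = 16*(30 + 33) + 120 = 16*63 + 120 = 1008 + 120 = 1128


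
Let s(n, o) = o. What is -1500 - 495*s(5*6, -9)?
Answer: 2955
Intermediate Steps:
-1500 - 495*s(5*6, -9) = -1500 - 495*(-9) = -1500 + 4455 = 2955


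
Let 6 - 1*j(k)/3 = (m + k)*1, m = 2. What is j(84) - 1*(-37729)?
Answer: 37489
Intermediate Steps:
j(k) = 12 - 3*k (j(k) = 18 - 3*(2 + k) = 18 + (-6 - 3*k) = 12 - 3*k)
j(84) - 1*(-37729) = (12 - 3*84) - 1*(-37729) = (12 - 252) + 37729 = -240 + 37729 = 37489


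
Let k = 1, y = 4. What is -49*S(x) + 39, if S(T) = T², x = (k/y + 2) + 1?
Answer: -7657/16 ≈ -478.56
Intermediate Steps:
x = 13/4 (x = (1/4 + 2) + 1 = (1*(¼) + 2) + 1 = (¼ + 2) + 1 = 9/4 + 1 = 13/4 ≈ 3.2500)
-49*S(x) + 39 = -49*(13/4)² + 39 = -49*169/16 + 39 = -8281/16 + 39 = -7657/16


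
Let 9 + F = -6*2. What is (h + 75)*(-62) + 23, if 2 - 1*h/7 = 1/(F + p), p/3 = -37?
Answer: -362887/66 ≈ -5498.3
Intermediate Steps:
F = -21 (F = -9 - 6*2 = -9 - 12 = -21)
p = -111 (p = 3*(-37) = -111)
h = 1855/132 (h = 14 - 7/(-21 - 111) = 14 - 7/(-132) = 14 - 7*(-1/132) = 14 + 7/132 = 1855/132 ≈ 14.053)
(h + 75)*(-62) + 23 = (1855/132 + 75)*(-62) + 23 = (11755/132)*(-62) + 23 = -364405/66 + 23 = -362887/66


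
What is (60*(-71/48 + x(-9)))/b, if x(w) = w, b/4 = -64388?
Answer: 2515/1030208 ≈ 0.0024413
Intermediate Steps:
b = -257552 (b = 4*(-64388) = -257552)
(60*(-71/48 + x(-9)))/b = (60*(-71/48 - 9))/(-257552) = (60*(-71*1/48 - 9))*(-1/257552) = (60*(-71/48 - 9))*(-1/257552) = (60*(-503/48))*(-1/257552) = -2515/4*(-1/257552) = 2515/1030208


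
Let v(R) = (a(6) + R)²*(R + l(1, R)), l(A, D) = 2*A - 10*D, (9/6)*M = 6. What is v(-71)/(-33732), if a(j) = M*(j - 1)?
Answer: -185249/3748 ≈ -49.426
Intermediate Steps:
M = 4 (M = (⅔)*6 = 4)
a(j) = -4 + 4*j (a(j) = 4*(j - 1) = 4*(-1 + j) = -4 + 4*j)
l(A, D) = -10*D + 2*A
v(R) = (20 + R)²*(2 - 9*R) (v(R) = ((-4 + 4*6) + R)²*(R + (-10*R + 2*1)) = ((-4 + 24) + R)²*(R + (-10*R + 2)) = (20 + R)²*(R + (2 - 10*R)) = (20 + R)²*(2 - 9*R))
v(-71)/(-33732) = ((20 - 71)²*(2 - 9*(-71)))/(-33732) = ((-51)²*(2 + 639))*(-1/33732) = (2601*641)*(-1/33732) = 1667241*(-1/33732) = -185249/3748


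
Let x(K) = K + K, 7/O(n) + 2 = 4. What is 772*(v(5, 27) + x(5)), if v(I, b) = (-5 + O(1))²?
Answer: 9457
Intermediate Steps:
O(n) = 7/2 (O(n) = 7/(-2 + 4) = 7/2)
x(K) = 2*K
v(I, b) = 9/4 (v(I, b) = (-5 + 7/2)² = (-3/2)² = 9/4)
772*(v(5, 27) + x(5)) = 772*(9/4 + 2*5) = 772*(9/4 + 10) = 772*(49/4) = 9457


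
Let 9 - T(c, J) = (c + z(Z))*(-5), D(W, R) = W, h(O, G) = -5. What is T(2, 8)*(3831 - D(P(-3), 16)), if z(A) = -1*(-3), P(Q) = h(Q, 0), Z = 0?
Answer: 130424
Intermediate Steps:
P(Q) = -5
z(A) = 3
T(c, J) = 24 + 5*c (T(c, J) = 9 - (c + 3)*(-5) = 9 - (3 + c)*(-5) = 9 - (-15 - 5*c) = 9 + (15 + 5*c) = 24 + 5*c)
T(2, 8)*(3831 - D(P(-3), 16)) = (24 + 5*2)*(3831 - 1*(-5)) = (24 + 10)*(3831 + 5) = 34*3836 = 130424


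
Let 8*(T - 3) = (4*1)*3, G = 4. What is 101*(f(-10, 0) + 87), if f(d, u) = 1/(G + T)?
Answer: 149581/17 ≈ 8798.9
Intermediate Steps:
T = 9/2 (T = 3 + ((4*1)*3)/8 = 3 + (4*3)/8 = 3 + (⅛)*12 = 3 + 3/2 = 9/2 ≈ 4.5000)
f(d, u) = 2/17 (f(d, u) = 1/(4 + 9/2) = 1/(17/2) = 2/17)
101*(f(-10, 0) + 87) = 101*(2/17 + 87) = 101*(1481/17) = 149581/17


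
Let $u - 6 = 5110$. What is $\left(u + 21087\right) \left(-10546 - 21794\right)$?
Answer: $-847405020$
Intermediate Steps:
$u = 5116$ ($u = 6 + 5110 = 5116$)
$\left(u + 21087\right) \left(-10546 - 21794\right) = \left(5116 + 21087\right) \left(-10546 - 21794\right) = 26203 \left(-32340\right) = -847405020$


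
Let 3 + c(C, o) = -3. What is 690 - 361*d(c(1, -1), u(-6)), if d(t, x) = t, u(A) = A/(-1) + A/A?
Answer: 2856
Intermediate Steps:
u(A) = 1 - A (u(A) = A*(-1) + 1 = -A + 1 = 1 - A)
c(C, o) = -6 (c(C, o) = -3 - 3 = -6)
690 - 361*d(c(1, -1), u(-6)) = 690 - 361*(-6) = 690 + 2166 = 2856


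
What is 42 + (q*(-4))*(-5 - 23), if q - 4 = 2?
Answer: 714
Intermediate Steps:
q = 6 (q = 4 + 2 = 6)
42 + (q*(-4))*(-5 - 23) = 42 + (6*(-4))*(-5 - 23) = 42 - 24*(-28) = 42 + 672 = 714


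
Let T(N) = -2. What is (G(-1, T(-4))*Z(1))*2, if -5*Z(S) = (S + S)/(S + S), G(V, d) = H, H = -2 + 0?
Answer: 4/5 ≈ 0.80000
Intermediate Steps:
H = -2
G(V, d) = -2
Z(S) = -1/5 (Z(S) = -(S + S)/(5*(S + S)) = -2*S/(5*(2*S)) = -2*S*1/(2*S)/5 = -1/5*1 = -1/5)
(G(-1, T(-4))*Z(1))*2 = -2*(-1/5)*2 = (2/5)*2 = 4/5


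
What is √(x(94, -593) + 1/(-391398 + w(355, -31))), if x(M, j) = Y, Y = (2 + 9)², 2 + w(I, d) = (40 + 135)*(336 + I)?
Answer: 3*√39342060134/54095 ≈ 11.000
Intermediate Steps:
w(I, d) = 58798 + 175*I (w(I, d) = -2 + (40 + 135)*(336 + I) = -2 + 175*(336 + I) = -2 + (58800 + 175*I) = 58798 + 175*I)
Y = 121 (Y = 11² = 121)
x(M, j) = 121
√(x(94, -593) + 1/(-391398 + w(355, -31))) = √(121 + 1/(-391398 + (58798 + 175*355))) = √(121 + 1/(-391398 + (58798 + 62125))) = √(121 + 1/(-391398 + 120923)) = √(121 + 1/(-270475)) = √(121 - 1/270475) = √(32727474/270475) = 3*√39342060134/54095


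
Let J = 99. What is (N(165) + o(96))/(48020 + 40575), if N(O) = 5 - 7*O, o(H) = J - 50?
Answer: -1101/88595 ≈ -0.012427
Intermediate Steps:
o(H) = 49 (o(H) = 99 - 50 = 49)
(N(165) + o(96))/(48020 + 40575) = ((5 - 7*165) + 49)/(48020 + 40575) = ((5 - 1155) + 49)/88595 = (-1150 + 49)*(1/88595) = -1101*1/88595 = -1101/88595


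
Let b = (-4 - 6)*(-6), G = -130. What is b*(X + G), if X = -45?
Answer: -10500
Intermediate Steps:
b = 60 (b = -10*(-6) = 60)
b*(X + G) = 60*(-45 - 130) = 60*(-175) = -10500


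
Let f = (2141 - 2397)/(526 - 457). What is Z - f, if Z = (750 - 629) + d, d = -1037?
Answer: -62948/69 ≈ -912.29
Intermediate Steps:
Z = -916 (Z = (750 - 629) - 1037 = 121 - 1037 = -916)
f = -256/69 ≈ -3.7101
Z - f = -916 - 1*(-256/69) = -916 + 256/69 = -62948/69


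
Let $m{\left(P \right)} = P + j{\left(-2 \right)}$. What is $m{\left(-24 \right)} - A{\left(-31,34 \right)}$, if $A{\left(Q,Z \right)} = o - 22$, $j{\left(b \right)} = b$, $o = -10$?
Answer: $6$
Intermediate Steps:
$A{\left(Q,Z \right)} = -32$ ($A{\left(Q,Z \right)} = -10 - 22 = -32$)
$m{\left(P \right)} = -2 + P$ ($m{\left(P \right)} = P - 2 = -2 + P$)
$m{\left(-24 \right)} - A{\left(-31,34 \right)} = \left(-2 - 24\right) - -32 = -26 + 32 = 6$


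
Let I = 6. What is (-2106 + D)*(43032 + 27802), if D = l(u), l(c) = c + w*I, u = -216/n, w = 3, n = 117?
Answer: -1924418112/13 ≈ -1.4803e+8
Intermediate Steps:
u = -24/13 (u = -216/117 = -216*1/117 = -24/13 ≈ -1.8462)
l(c) = 18 + c (l(c) = c + 3*6 = c + 18 = 18 + c)
D = 210/13 (D = 18 - 24/13 = 210/13 ≈ 16.154)
(-2106 + D)*(43032 + 27802) = (-2106 + 210/13)*(43032 + 27802) = -27168/13*70834 = -1924418112/13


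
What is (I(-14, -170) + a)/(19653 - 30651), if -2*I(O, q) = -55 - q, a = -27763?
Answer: 18547/7332 ≈ 2.5296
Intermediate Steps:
I(O, q) = 55/2 + q/2 (I(O, q) = -(-55 - q)/2 = 55/2 + q/2)
(I(-14, -170) + a)/(19653 - 30651) = ((55/2 + (1/2)*(-170)) - 27763)/(19653 - 30651) = ((55/2 - 85) - 27763)/(-10998) = (-115/2 - 27763)*(-1/10998) = -55641/2*(-1/10998) = 18547/7332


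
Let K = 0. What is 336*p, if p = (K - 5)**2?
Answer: 8400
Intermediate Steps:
p = 25 (p = (0 - 5)**2 = (-5)**2 = 25)
336*p = 336*25 = 8400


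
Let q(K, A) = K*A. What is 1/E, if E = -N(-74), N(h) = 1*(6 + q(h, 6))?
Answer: 1/438 ≈ 0.0022831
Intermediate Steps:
q(K, A) = A*K
N(h) = 6 + 6*h (N(h) = 1*(6 + 6*h) = 6 + 6*h)
E = 438 (E = -(6 + 6*(-74)) = -(6 - 444) = -1*(-438) = 438)
1/E = 1/438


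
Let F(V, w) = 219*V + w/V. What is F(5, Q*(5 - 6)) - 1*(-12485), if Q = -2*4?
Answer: 67908/5 ≈ 13582.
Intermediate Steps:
Q = -8
F(5, Q*(5 - 6)) - 1*(-12485) = (219*5 - 8*(5 - 6)/5) - 1*(-12485) = (1095 - 8*(-1)*(⅕)) + 12485 = (1095 + 8*(⅕)) + 12485 = (1095 + 8/5) + 12485 = 5483/5 + 12485 = 67908/5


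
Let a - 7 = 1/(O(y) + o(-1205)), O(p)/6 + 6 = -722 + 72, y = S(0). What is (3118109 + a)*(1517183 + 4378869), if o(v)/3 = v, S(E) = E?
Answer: 138821918857323580/7551 ≈ 1.8385e+13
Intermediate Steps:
y = 0
o(v) = 3*v
O(p) = -3936 (O(p) = -36 + 6*(-722 + 72) = -36 + 6*(-650) = -36 - 3900 = -3936)
a = 52856/7551 (a = 7 + 1/(-3936 + 3*(-1205)) = 7 + 1/(-3936 - 3615) = 7 + 1/(-7551) = 7 - 1/7551 = 52856/7551 ≈ 6.9999)
(3118109 + a)*(1517183 + 4378869) = (3118109 + 52856/7551)*(1517183 + 4378869) = (23544893915/7551)*5896052 = 138821918857323580/7551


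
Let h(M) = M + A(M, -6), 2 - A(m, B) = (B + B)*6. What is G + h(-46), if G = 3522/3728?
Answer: 53953/1864 ≈ 28.945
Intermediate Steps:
A(m, B) = 2 - 12*B (A(m, B) = 2 - (B + B)*6 = 2 - 2*B*6 = 2 - 12*B)
h(M) = 74 + M (h(M) = M + (2 - 12*(-6)) = M + (2 + 72) = M + 74 = 74 + M)
G = 1761/1864 (G = 3522*(1/3728) = 1761/1864 ≈ 0.94474)
G + h(-46) = 1761/1864 + (74 - 46) = 1761/1864 + 28 = 53953/1864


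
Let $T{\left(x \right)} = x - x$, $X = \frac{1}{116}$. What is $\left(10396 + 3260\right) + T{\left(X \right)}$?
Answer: $13656$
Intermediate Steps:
$X = \frac{1}{116} \approx 0.0086207$
$T{\left(x \right)} = 0$
$\left(10396 + 3260\right) + T{\left(X \right)} = \left(10396 + 3260\right) + 0 = 13656 + 0 = 13656$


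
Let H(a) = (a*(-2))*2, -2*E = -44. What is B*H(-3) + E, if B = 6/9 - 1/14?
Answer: 204/7 ≈ 29.143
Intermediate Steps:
E = 22 (E = -1/2*(-44) = 22)
H(a) = -4*a (H(a) = -2*a*2 = -4*a)
B = 25/42 (B = 6*(1/9) - 1*1/14 = 2/3 - 1/14 = 25/42 ≈ 0.59524)
B*H(-3) + E = 25*(-4*(-3))/42 + 22 = (25/42)*12 + 22 = 50/7 + 22 = 204/7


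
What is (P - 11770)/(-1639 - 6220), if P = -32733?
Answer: 44503/7859 ≈ 5.6627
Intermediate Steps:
(P - 11770)/(-1639 - 6220) = (-32733 - 11770)/(-1639 - 6220) = -44503/(-7859) = -44503*(-1/7859) = 44503/7859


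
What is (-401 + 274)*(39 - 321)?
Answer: 35814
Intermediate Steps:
(-401 + 274)*(39 - 321) = -127*(-282) = 35814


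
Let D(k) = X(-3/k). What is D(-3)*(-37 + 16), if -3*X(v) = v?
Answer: 7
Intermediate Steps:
X(v) = -v/3
D(k) = 1/k (D(k) = -(-1)/k = 1/k)
D(-3)*(-37 + 16) = (-37 + 16)/(-3) = -⅓*(-21) = 7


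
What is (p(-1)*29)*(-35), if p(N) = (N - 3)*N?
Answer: -4060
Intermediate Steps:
p(N) = N*(-3 + N) (p(N) = (-3 + N)*N = N*(-3 + N))
(p(-1)*29)*(-35) = (-(-3 - 1)*29)*(-35) = (-1*(-4)*29)*(-35) = (4*29)*(-35) = 116*(-35) = -4060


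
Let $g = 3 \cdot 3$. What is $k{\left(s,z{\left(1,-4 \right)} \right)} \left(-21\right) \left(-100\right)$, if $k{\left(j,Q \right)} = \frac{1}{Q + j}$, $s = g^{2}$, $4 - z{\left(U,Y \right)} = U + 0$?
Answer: $25$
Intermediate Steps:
$z{\left(U,Y \right)} = 4 - U$ ($z{\left(U,Y \right)} = 4 - \left(U + 0\right) = 4 - U$)
$g = 9$
$s = 81$ ($s = 9^{2} = 81$)
$k{\left(s,z{\left(1,-4 \right)} \right)} \left(-21\right) \left(-100\right) = \frac{1}{\left(4 - 1\right) + 81} \left(-21\right) \left(-100\right) = \frac{1}{3 + 81} \left(-21\right) \left(-100\right) = \frac{1}{84} \left(-21\right) \left(-100\right) = \left(- \frac{1}{4}\right) \left(-100\right) = 25$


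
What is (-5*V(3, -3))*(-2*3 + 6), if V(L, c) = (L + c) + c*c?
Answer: 0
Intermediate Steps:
V(L, c) = L + c + c² (V(L, c) = (L + c) + c² = L + c + c²)
(-5*V(3, -3))*(-2*3 + 6) = (-5*(3 - 3 + (-3)²))*(-2*3 + 6) = (-5*(3 - 3 + 9))*(-6 + 6) = -5*9*0 = -45*0 = 0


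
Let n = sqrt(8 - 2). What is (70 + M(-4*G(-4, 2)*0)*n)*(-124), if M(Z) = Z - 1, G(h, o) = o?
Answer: -8680 + 124*sqrt(6) ≈ -8376.3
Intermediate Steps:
n = sqrt(6) ≈ 2.4495
M(Z) = -1 + Z
(70 + M(-4*G(-4, 2)*0)*n)*(-124) = (70 + (-1 - 4*2*0)*sqrt(6))*(-124) = (70 + (-1 - 8*0)*sqrt(6))*(-124) = (70 + (-1 + 0)*sqrt(6))*(-124) = (70 - sqrt(6))*(-124) = -8680 + 124*sqrt(6)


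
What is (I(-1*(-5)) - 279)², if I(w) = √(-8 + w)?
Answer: (279 - I*√3)² ≈ 77838.0 - 966.5*I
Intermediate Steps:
(I(-1*(-5)) - 279)² = (√(-8 - 1*(-5)) - 279)² = (√(-8 + 5) - 279)² = (√(-3) - 279)² = (I*√3 - 279)² = (-279 + I*√3)²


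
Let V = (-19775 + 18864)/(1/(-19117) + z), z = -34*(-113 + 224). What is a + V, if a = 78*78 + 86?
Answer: 445167854617/72147559 ≈ 6170.2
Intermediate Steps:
z = -3774 (z = -34*111 = -3774)
V = 17415587/72147559 (V = (-19775 + 18864)/(1/(-19117) - 3774) = -911/(-1/19117 - 3774) = -911/(-72147559/19117) = -911*(-19117/72147559) = 17415587/72147559 ≈ 0.24139)
a = 6170 (a = 6084 + 86 = 6170)
a + V = 6170 + 17415587/72147559 = 445167854617/72147559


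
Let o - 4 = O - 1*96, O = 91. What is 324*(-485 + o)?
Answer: -157464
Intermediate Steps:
o = -1 (o = 4 + (91 - 1*96) = 4 + (91 - 96) = 4 - 5 = -1)
324*(-485 + o) = 324*(-485 - 1) = 324*(-486) = -157464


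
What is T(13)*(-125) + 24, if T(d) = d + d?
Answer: -3226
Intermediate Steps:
T(d) = 2*d
T(13)*(-125) + 24 = (2*13)*(-125) + 24 = 26*(-125) + 24 = -3250 + 24 = -3226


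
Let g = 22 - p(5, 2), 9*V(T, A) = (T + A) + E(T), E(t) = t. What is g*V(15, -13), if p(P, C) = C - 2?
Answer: 374/9 ≈ 41.556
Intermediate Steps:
p(P, C) = -2 + C
V(T, A) = A/9 + 2*T/9 (V(T, A) = ((T + A) + T)/9 = ((A + T) + T)/9 = (A + 2*T)/9 = A/9 + 2*T/9)
g = 22 (g = 22 - (-2 + 2) = 22 - 1*0 = 22 + 0 = 22)
g*V(15, -13) = 22*((1/9)*(-13) + (2/9)*15) = 22*(-13/9 + 10/3) = 22*(17/9) = 374/9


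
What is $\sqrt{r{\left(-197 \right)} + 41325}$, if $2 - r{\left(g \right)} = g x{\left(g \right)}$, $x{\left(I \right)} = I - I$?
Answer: $17 \sqrt{143} \approx 203.29$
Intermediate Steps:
$x{\left(I \right)} = 0$
$r{\left(g \right)} = 2$ ($r{\left(g \right)} = 2 - g 0 = 2 - 0 = 2 + 0 = 2$)
$\sqrt{r{\left(-197 \right)} + 41325} = \sqrt{2 + 41325} = \sqrt{41327} = 17 \sqrt{143}$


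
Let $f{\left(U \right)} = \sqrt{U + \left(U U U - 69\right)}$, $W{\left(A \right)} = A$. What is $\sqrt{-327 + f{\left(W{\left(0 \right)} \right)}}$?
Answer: $\sqrt{-327 + i \sqrt{69}} \approx 0.2297 + 18.085 i$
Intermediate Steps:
$f{\left(U \right)} = \sqrt{-69 + U + U^{3}}$ ($f{\left(U \right)} = \sqrt{U + \left(U^{2} U - 69\right)} = \sqrt{U + \left(U^{3} - 69\right)} = \sqrt{U + \left(-69 + U^{3}\right)} = \sqrt{-69 + U + U^{3}}$)
$\sqrt{-327 + f{\left(W{\left(0 \right)} \right)}} = \sqrt{-327 + \sqrt{-69 + 0 + 0^{3}}} = \sqrt{-327 + \sqrt{-69 + 0 + 0}} = \sqrt{-327 + \sqrt{-69}} = \sqrt{-327 + i \sqrt{69}}$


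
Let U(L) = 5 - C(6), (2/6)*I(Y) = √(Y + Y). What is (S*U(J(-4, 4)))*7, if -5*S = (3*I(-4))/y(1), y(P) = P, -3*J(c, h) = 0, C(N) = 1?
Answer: -504*I*√2/5 ≈ -142.55*I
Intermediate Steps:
J(c, h) = 0 (J(c, h) = -⅓*0 = 0)
I(Y) = 3*√2*√Y (I(Y) = 3*√(Y + Y) = 3*√(2*Y) = 3*(√2*√Y) = 3*√2*√Y)
U(L) = 4 (U(L) = 5 - 1*1 = 5 - 1 = 4)
S = -18*I*√2/5 (S = -3*(3*√2*√(-4))/(5*1) = -3*(3*√2*(2*I))/5 = -3*(6*I*√2)/5 = -18*I*√2/5 ≈ -5.0912*I)
(S*U(J(-4, 4)))*7 = (-18*I*√2/5*4)*7 = -72*I*√2/5*7 = -504*I*√2/5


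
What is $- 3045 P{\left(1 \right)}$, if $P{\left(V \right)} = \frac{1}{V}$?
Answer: $-3045$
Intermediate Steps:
$- 3045 P{\left(1 \right)} = - \frac{3045}{1} = \left(-3045\right) 1 = -3045$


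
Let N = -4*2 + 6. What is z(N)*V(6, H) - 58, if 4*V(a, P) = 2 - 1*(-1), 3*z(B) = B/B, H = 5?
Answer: -231/4 ≈ -57.750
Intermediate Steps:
N = -2 (N = -8 + 6 = -2)
z(B) = ⅓ (z(B) = (B/B)/3 = (⅓)*1 = ⅓)
V(a, P) = ¾ (V(a, P) = (2 - 1*(-1))/4 = (2 + 1)/4 = (¼)*3 = ¾)
z(N)*V(6, H) - 58 = (⅓)*(¾) - 58 = ¼ - 58 = -231/4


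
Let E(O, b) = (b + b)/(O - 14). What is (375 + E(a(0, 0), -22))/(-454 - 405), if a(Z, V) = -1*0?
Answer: -2647/6013 ≈ -0.44021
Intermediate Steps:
a(Z, V) = 0
E(O, b) = 2*b/(-14 + O) (E(O, b) = (2*b)/(-14 + O) = 2*b/(-14 + O))
(375 + E(a(0, 0), -22))/(-454 - 405) = (375 + 2*(-22)/(-14 + 0))/(-454 - 405) = (375 + 2*(-22)/(-14))/(-859) = (375 + 2*(-22)*(-1/14))*(-1/859) = (375 + 22/7)*(-1/859) = (2647/7)*(-1/859) = -2647/6013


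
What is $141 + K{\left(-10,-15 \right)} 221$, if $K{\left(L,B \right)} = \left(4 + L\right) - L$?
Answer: $1025$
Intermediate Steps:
$K{\left(L,B \right)} = 4$
$141 + K{\left(-10,-15 \right)} 221 = 141 + 4 \cdot 221 = 141 + 884 = 1025$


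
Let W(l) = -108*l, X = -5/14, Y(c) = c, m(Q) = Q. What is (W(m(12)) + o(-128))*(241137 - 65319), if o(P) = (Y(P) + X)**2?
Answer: 261546241437/98 ≈ 2.6688e+9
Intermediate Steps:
X = -5/14 (X = -5*1/14 = -5/14 ≈ -0.35714)
o(P) = (-5/14 + P)**2 (o(P) = (P - 5/14)**2 = (-5/14 + P)**2)
(W(m(12)) + o(-128))*(241137 - 65319) = (-108*12 + (-5 + 14*(-128))**2/196)*(241137 - 65319) = (-1296 + (-5 - 1792)**2/196)*175818 = (-1296 + (1/196)*(-1797)**2)*175818 = (-1296 + (1/196)*3229209)*175818 = (-1296 + 3229209/196)*175818 = (2975193/196)*175818 = 261546241437/98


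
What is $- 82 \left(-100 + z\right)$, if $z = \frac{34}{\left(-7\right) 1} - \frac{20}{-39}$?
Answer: $\frac{2335852}{273} \approx 8556.2$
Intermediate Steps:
$z = - \frac{1186}{273}$ ($z = \frac{34}{-7} - - \frac{20}{39} = 34 \left(- \frac{1}{7}\right) + \frac{20}{39} = - \frac{34}{7} + \frac{20}{39} = - \frac{1186}{273} \approx -4.3443$)
$- 82 \left(-100 + z\right) = - 82 \left(-100 - \frac{1186}{273}\right) = \left(-82\right) \left(- \frac{28486}{273}\right) = \frac{2335852}{273}$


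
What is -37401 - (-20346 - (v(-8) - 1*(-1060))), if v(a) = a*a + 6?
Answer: -15925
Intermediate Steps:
v(a) = 6 + a² (v(a) = a² + 6 = 6 + a²)
-37401 - (-20346 - (v(-8) - 1*(-1060))) = -37401 - (-20346 - ((6 + (-8)²) - 1*(-1060))) = -37401 - (-20346 - ((6 + 64) + 1060)) = -37401 - (-20346 - (70 + 1060)) = -37401 - (-20346 - 1*1130) = -37401 - (-20346 - 1130) = -37401 - 1*(-21476) = -37401 + 21476 = -15925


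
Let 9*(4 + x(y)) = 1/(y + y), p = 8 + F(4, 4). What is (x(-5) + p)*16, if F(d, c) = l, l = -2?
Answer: 1432/45 ≈ 31.822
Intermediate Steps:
F(d, c) = -2
p = 6 (p = 8 - 2 = 6)
x(y) = -4 + 1/(18*y) (x(y) = -4 + 1/(9*(y + y)) = -4 + 1/(9*((2*y))) = -4 + (1/(2*y))/9 = -4 + 1/(18*y))
(x(-5) + p)*16 = ((-4 + (1/18)/(-5)) + 6)*16 = ((-4 + (1/18)*(-⅕)) + 6)*16 = ((-4 - 1/90) + 6)*16 = (-361/90 + 6)*16 = (179/90)*16 = 1432/45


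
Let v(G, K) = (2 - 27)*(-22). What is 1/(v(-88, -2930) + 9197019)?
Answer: 1/9197569 ≈ 1.0872e-7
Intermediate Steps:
v(G, K) = 550 (v(G, K) = -25*(-22) = 550)
1/(v(-88, -2930) + 9197019) = 1/(550 + 9197019) = 1/9197569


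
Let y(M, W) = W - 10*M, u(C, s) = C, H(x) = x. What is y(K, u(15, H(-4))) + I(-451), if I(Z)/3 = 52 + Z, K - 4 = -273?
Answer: 1508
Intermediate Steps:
K = -269 (K = 4 - 273 = -269)
I(Z) = 156 + 3*Z (I(Z) = 3*(52 + Z) = 156 + 3*Z)
y(K, u(15, H(-4))) + I(-451) = (15 - 10*(-269)) + (156 + 3*(-451)) = (15 + 2690) + (156 - 1353) = 2705 - 1197 = 1508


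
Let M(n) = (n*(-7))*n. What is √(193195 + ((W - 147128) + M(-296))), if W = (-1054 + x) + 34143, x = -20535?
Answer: I*√554691 ≈ 744.78*I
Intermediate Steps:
M(n) = -7*n² (M(n) = (-7*n)*n = -7*n²)
W = 12554 (W = (-1054 - 20535) + 34143 = -21589 + 34143 = 12554)
√(193195 + ((W - 147128) + M(-296))) = √(193195 + ((12554 - 147128) - 7*(-296)²)) = √(193195 + (-134574 - 7*87616)) = √(193195 + (-134574 - 613312)) = √(193195 - 747886) = √(-554691) = I*√554691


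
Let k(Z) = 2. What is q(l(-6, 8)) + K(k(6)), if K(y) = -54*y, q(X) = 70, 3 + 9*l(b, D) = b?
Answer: -38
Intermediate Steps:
l(b, D) = -1/3 + b/9
q(l(-6, 8)) + K(k(6)) = 70 - 54*2 = 70 - 108 = -38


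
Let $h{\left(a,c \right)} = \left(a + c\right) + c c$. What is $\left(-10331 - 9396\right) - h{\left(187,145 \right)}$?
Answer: $-41084$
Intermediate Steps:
$h{\left(a,c \right)} = a + c + c^{2}$ ($h{\left(a,c \right)} = \left(a + c\right) + c^{2} = a + c + c^{2}$)
$\left(-10331 - 9396\right) - h{\left(187,145 \right)} = \left(-10331 - 9396\right) - \left(187 + 145 + 145^{2}\right) = -19727 - \left(187 + 145 + 21025\right) = -19727 - 21357 = -41084$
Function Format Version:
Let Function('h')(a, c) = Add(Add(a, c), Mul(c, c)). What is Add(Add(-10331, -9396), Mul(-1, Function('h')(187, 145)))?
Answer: -41084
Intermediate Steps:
Function('h')(a, c) = Add(a, c, Pow(c, 2)) (Function('h')(a, c) = Add(Add(a, c), Pow(c, 2)) = Add(a, c, Pow(c, 2)))
Add(Add(-10331, -9396), Mul(-1, Function('h')(187, 145))) = Add(Add(-10331, -9396), Mul(-1, Add(187, 145, Pow(145, 2)))) = Add(-19727, Mul(-1, Add(187, 145, 21025))) = Add(-19727, Mul(-1, 21357)) = Add(-19727, -21357) = -41084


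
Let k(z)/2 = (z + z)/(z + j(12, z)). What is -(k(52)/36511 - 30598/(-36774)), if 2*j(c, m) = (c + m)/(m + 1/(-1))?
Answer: -374857142743/450460924947 ≈ -0.83216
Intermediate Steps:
j(c, m) = (c + m)/(2*(-1 + m)) (j(c, m) = ((c + m)/(m + 1/(-1)))/2 = ((c + m)/(m - 1))/2 = ((c + m)/(-1 + m))/2 = (c + m)/(2*(-1 + m)))
k(z) = 4*z/(z + (12 + z)/(2*(-1 + z))) (k(z) = 2*((z + z)/(z + (12 + z)/(2*(-1 + z)))) = 2*((2*z)/(z + (12 + z)/(2*(-1 + z)))) = 2*(2*z/(z + (12 + z)/(2*(-1 + z)))) = 4*z/(z + (12 + z)/(2*(-1 + z))))
-(k(52)/36511 - 30598/(-36774)) = -((8*52*(-1 + 52)/(12 - 1*52 + 2*52**2))/36511 - 30598/(-36774)) = -((8*52*51/(12 - 52 + 2*2704))*(1/36511) - 30598*(-1/36774)) = -((8*52*51/(12 - 52 + 5408))*(1/36511) + 15299/18387) = -((8*52*51/5368)*(1/36511) + 15299/18387) = -((8*52*(1/5368)*51)*(1/36511) + 15299/18387) = -((2652/671)*(1/36511) + 15299/18387) = -(2652/24498881 + 15299/18387) = -1*374857142743/450460924947 = -374857142743/450460924947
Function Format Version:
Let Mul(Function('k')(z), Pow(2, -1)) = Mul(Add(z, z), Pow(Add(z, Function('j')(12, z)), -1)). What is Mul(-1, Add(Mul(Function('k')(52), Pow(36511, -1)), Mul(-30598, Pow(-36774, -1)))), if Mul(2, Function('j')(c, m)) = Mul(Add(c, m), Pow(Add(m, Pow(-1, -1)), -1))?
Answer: Rational(-374857142743, 450460924947) ≈ -0.83216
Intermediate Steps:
Function('j')(c, m) = Mul(Rational(1, 2), Pow(Add(-1, m), -1), Add(c, m)) (Function('j')(c, m) = Mul(Rational(1, 2), Mul(Add(c, m), Pow(Add(m, Pow(-1, -1)), -1))) = Mul(Rational(1, 2), Mul(Add(c, m), Pow(Add(m, -1), -1))) = Mul(Rational(1, 2), Mul(Add(c, m), Pow(Add(-1, m), -1))) = Mul(Rational(1, 2), Mul(Pow(Add(-1, m), -1), Add(c, m))) = Mul(Rational(1, 2), Pow(Add(-1, m), -1), Add(c, m)))
Function('k')(z) = Mul(4, z, Pow(Add(z, Mul(Rational(1, 2), Pow(Add(-1, z), -1), Add(12, z))), -1)) (Function('k')(z) = Mul(2, Mul(Add(z, z), Pow(Add(z, Mul(Rational(1, 2), Pow(Add(-1, z), -1), Add(12, z))), -1))) = Mul(2, Mul(Mul(2, z), Pow(Add(z, Mul(Rational(1, 2), Pow(Add(-1, z), -1), Add(12, z))), -1))) = Mul(2, Mul(2, z, Pow(Add(z, Mul(Rational(1, 2), Pow(Add(-1, z), -1), Add(12, z))), -1))) = Mul(4, z, Pow(Add(z, Mul(Rational(1, 2), Pow(Add(-1, z), -1), Add(12, z))), -1)))
Mul(-1, Add(Mul(Function('k')(52), Pow(36511, -1)), Mul(-30598, Pow(-36774, -1)))) = Mul(-1, Add(Mul(Mul(8, 52, Pow(Add(12, Mul(-1, 52), Mul(2, Pow(52, 2))), -1), Add(-1, 52)), Pow(36511, -1)), Mul(-30598, Pow(-36774, -1)))) = Mul(-1, Add(Mul(Mul(8, 52, Pow(Add(12, -52, Mul(2, 2704)), -1), 51), Rational(1, 36511)), Mul(-30598, Rational(-1, 36774)))) = Mul(-1, Add(Mul(Mul(8, 52, Pow(Add(12, -52, 5408), -1), 51), Rational(1, 36511)), Rational(15299, 18387))) = Mul(-1, Add(Mul(Mul(8, 52, Pow(5368, -1), 51), Rational(1, 36511)), Rational(15299, 18387))) = Mul(-1, Add(Mul(Mul(8, 52, Rational(1, 5368), 51), Rational(1, 36511)), Rational(15299, 18387))) = Mul(-1, Add(Mul(Rational(2652, 671), Rational(1, 36511)), Rational(15299, 18387))) = Mul(-1, Add(Rational(2652, 24498881), Rational(15299, 18387))) = Mul(-1, Rational(374857142743, 450460924947)) = Rational(-374857142743, 450460924947)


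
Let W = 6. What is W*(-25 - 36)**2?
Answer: 22326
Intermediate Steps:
W*(-25 - 36)**2 = 6*(-25 - 36)**2 = 6*(-61)**2 = 6*3721 = 22326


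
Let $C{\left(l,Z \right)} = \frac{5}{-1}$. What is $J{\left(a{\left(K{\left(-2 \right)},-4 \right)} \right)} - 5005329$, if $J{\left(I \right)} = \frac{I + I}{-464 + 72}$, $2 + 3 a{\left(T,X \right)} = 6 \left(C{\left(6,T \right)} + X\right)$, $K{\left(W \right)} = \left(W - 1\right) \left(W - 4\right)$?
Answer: $- \frac{105111907}{21} \approx -5.0053 \cdot 10^{6}$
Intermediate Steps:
$C{\left(l,Z \right)} = -5$ ($C{\left(l,Z \right)} = 5 \left(-1\right) = -5$)
$K{\left(W \right)} = \left(-1 + W\right) \left(-4 + W\right)$
$a{\left(T,X \right)} = - \frac{32}{3} + 2 X$ ($a{\left(T,X \right)} = - \frac{2}{3} + \frac{6 \left(-5 + X\right)}{3} = - \frac{2}{3} + \frac{-30 + 6 X}{3} = - \frac{2}{3} + \left(-10 + 2 X\right) = - \frac{32}{3} + 2 X$)
$J{\left(I \right)} = - \frac{I}{196}$ ($J{\left(I \right)} = \frac{2 I}{-392} = 2 I \left(- \frac{1}{392}\right) = - \frac{I}{196}$)
$J{\left(a{\left(K{\left(-2 \right)},-4 \right)} \right)} - 5005329 = - \frac{- \frac{32}{3} + 2 \left(-4\right)}{196} - 5005329 = - \frac{- \frac{32}{3} - 8}{196} - 5005329 = \left(- \frac{1}{196}\right) \left(- \frac{56}{3}\right) - 5005329 = \frac{2}{21} - 5005329 = - \frac{105111907}{21}$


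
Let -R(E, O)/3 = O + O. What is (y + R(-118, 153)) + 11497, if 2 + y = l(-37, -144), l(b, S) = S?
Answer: 10433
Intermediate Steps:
R(E, O) = -6*O (R(E, O) = -3*(O + O) = -6*O)
y = -146 (y = -2 - 144 = -146)
(y + R(-118, 153)) + 11497 = (-146 - 6*153) + 11497 = (-146 - 918) + 11497 = -1064 + 11497 = 10433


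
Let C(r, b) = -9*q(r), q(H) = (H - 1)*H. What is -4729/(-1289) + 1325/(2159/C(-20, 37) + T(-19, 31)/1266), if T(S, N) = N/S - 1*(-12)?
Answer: -25841584991491/10996872769 ≈ -2349.9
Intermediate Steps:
T(S, N) = 12 + N/S (T(S, N) = N/S + 12 = 12 + N/S)
q(H) = H*(-1 + H) (q(H) = (-1 + H)*H = H*(-1 + H))
C(r, b) = -9*r*(-1 + r)
-4729/(-1289) + 1325/(2159/C(-20, 37) + T(-19, 31)/1266) = -4729/(-1289) + 1325/(2159/((9*(-20)*(1 - 1*(-20)))) + (12 + 31/(-19))/1266) = -4729*(-1/1289) + 1325/(2159/((9*(-20)*(1 + 20))) + (12 + 31*(-1/19))*(1/1266)) = 4729/1289 + 1325/(2159/((9*(-20)*21)) + (12 - 31/19)*(1/1266)) = 4729/1289 + 1325/(2159/(-3780) + (197/19)*(1/1266)) = 4729/1289 + 1325/(2159*(-1/3780) + 197/24054) = 4729/1289 + 1325/(-2159/3780 + 197/24054) = 4729/1289 + 1325/(-8531321/15154020) = 4729/1289 + 1325*(-15154020/8531321) = 4729/1289 - 20079076500/8531321 = -25841584991491/10996872769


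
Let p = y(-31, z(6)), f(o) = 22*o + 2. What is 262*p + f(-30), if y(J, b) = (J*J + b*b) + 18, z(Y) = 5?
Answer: 262390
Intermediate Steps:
f(o) = 2 + 22*o
y(J, b) = 18 + J² + b² (y(J, b) = (J² + b²) + 18 = 18 + J² + b²)
p = 1004 (p = 18 + (-31)² + 5² = 18 + 961 + 25 = 1004)
262*p + f(-30) = 262*1004 + (2 + 22*(-30)) = 263048 + (2 - 660) = 263048 - 658 = 262390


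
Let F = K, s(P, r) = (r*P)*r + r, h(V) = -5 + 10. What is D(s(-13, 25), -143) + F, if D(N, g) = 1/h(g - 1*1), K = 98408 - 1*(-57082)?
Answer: 777451/5 ≈ 1.5549e+5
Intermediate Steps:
h(V) = 5
K = 155490 (K = 98408 + 57082 = 155490)
s(P, r) = r + P*r² (s(P, r) = (P*r)*r + r = P*r² + r = r + P*r²)
D(N, g) = ⅕ (D(N, g) = 1/5 = ⅕)
F = 155490
D(s(-13, 25), -143) + F = ⅕ + 155490 = 777451/5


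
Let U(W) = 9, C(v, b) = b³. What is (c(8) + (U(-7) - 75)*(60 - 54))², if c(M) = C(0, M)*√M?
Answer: 2253968 - 811008*√2 ≈ 1.1070e+6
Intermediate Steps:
c(M) = M^(7/2) (c(M) = M³*√M = M^(7/2))
(c(8) + (U(-7) - 75)*(60 - 54))² = (8^(7/2) + (9 - 75)*(60 - 54))² = (1024*√2 - 66*6)² = (1024*√2 - 396)² = (-396 + 1024*√2)²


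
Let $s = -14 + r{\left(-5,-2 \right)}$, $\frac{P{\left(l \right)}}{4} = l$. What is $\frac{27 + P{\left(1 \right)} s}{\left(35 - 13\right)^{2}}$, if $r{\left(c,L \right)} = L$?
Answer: $- \frac{37}{484} \approx -0.076446$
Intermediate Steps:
$P{\left(l \right)} = 4 l$
$s = -16$ ($s = -14 - 2 = -16$)
$\frac{27 + P{\left(1 \right)} s}{\left(35 - 13\right)^{2}} = \frac{27 + 4 \cdot 1 \left(-16\right)}{\left(35 - 13\right)^{2}} = \frac{27 + 4 \left(-16\right)}{22^{2}} = \frac{27 - 64}{484} = \left(-37\right) \frac{1}{484} = - \frac{37}{484}$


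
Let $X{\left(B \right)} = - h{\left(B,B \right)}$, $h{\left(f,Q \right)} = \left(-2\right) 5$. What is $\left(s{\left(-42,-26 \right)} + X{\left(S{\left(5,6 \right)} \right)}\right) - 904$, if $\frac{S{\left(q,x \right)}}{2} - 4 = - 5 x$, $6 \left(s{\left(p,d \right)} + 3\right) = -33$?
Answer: $- \frac{1805}{2} \approx -902.5$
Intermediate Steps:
$h{\left(f,Q \right)} = -10$
$s{\left(p,d \right)} = - \frac{17}{2}$ ($s{\left(p,d \right)} = -3 + \frac{1}{6} \left(-33\right) = -3 - \frac{11}{2} = - \frac{17}{2}$)
$S{\left(q,x \right)} = 8 - 10 x$ ($S{\left(q,x \right)} = 8 + 2 \left(- 5 x\right) = 8 - 10 x$)
$X{\left(B \right)} = 10$ ($X{\left(B \right)} = \left(-1\right) \left(-10\right) = 10$)
$\left(s{\left(-42,-26 \right)} + X{\left(S{\left(5,6 \right)} \right)}\right) - 904 = \left(- \frac{17}{2} + 10\right) - 904 = \frac{3}{2} - 904 = - \frac{1805}{2}$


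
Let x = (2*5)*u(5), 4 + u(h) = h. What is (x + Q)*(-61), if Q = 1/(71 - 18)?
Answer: -32391/53 ≈ -611.15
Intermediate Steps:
u(h) = -4 + h
x = 10 (x = (2*5)*(-4 + 5) = 10*1 = 10)
Q = 1/53 ≈ 0.018868
(x + Q)*(-61) = (10 + 1/53)*(-61) = (531/53)*(-61) = -32391/53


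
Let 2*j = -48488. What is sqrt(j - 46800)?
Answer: 2*I*sqrt(17761) ≈ 266.54*I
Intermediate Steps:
j = -24244 (j = (1/2)*(-48488) = -24244)
sqrt(j - 46800) = sqrt(-24244 - 46800) = sqrt(-71044) = 2*I*sqrt(17761)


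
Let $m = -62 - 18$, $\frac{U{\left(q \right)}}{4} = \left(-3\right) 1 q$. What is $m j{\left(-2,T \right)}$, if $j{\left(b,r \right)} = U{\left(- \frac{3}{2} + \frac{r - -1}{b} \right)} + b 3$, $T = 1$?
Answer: $-1920$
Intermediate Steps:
$U{\left(q \right)} = - 12 q$ ($U{\left(q \right)} = 4 \left(-3\right) 1 q = 4 \left(- 3 q\right) = - 12 q$)
$j{\left(b,r \right)} = 18 + 3 b - \frac{12 \left(1 + r\right)}{b}$ ($j{\left(b,r \right)} = - 12 \left(- \frac{3}{2} + \frac{r - -1}{b}\right) + b 3 = - 12 \left(\left(-3\right) \frac{1}{2} + \frac{r + 1}{b}\right) + 3 b = - 12 \left(- \frac{3}{2} + \frac{1 + r}{b}\right) + 3 b = \left(18 - \frac{12 \left(1 + r\right)}{b}\right) + 3 b = 18 + 3 b - \frac{12 \left(1 + r\right)}{b}$)
$m = -80$
$m j{\left(-2,T \right)} = - 80 \left(18 - \frac{12}{-2} + 3 \left(-2\right) - \frac{12}{-2}\right) = - 80 \left(18 - -6 - 6 - 12 \left(- \frac{1}{2}\right)\right) = - 80 \left(18 + 6 - 6 + 6\right) = \left(-80\right) 24 = -1920$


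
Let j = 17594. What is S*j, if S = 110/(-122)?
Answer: -967670/61 ≈ -15863.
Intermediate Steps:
S = -55/61 (S = 110*(-1/122) = -55/61 ≈ -0.90164)
S*j = -55/61*17594 = -967670/61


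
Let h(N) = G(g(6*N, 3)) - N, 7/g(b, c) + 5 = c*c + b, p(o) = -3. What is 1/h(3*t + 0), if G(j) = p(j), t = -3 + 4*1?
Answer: -⅙ ≈ -0.16667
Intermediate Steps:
t = 1 (t = -3 + 4 = 1)
g(b, c) = 7/(-5 + b + c²) (g(b, c) = 7/(-5 + (c*c + b)) = 7/(-5 + (c² + b)) = 7/(-5 + (b + c²)) = 7/(-5 + b + c²))
G(j) = -3
h(N) = -3 - N
1/h(3*t + 0) = 1/(-3 - (3*1 + 0)) = 1/(-3 - (3 + 0)) = 1/(-3 - 1*3) = 1/(-3 - 3) = 1/(-6) = -⅙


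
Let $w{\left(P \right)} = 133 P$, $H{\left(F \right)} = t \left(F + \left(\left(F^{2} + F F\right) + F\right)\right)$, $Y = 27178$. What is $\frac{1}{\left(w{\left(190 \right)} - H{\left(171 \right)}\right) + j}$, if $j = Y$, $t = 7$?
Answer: $- \frac{1}{359320} \approx -2.783 \cdot 10^{-6}$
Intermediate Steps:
$j = 27178$
$H{\left(F \right)} = 14 F + 14 F^{2}$ ($H{\left(F \right)} = 7 \left(F + \left(\left(F^{2} + F F\right) + F\right)\right) = 7 \left(F + \left(\left(F^{2} + F^{2}\right) + F\right)\right) = 7 \left(F + \left(2 F^{2} + F\right)\right) = 7 \left(F + \left(F + 2 F^{2}\right)\right) = 7 \left(2 F + 2 F^{2}\right) = 14 F + 14 F^{2}$)
$\frac{1}{\left(w{\left(190 \right)} - H{\left(171 \right)}\right) + j} = \frac{1}{\left(133 \cdot 190 - 14 \cdot 171 \left(1 + 171\right)\right) + 27178} = \frac{1}{\left(25270 - 14 \cdot 171 \cdot 172\right) + 27178} = \frac{1}{\left(25270 - 411768\right) + 27178} = \frac{1}{-386498 + 27178} = \frac{1}{-359320} = - \frac{1}{359320}$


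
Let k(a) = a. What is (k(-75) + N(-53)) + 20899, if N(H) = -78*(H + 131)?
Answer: 14740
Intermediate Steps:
N(H) = -10218 - 78*H (N(H) = -78*(131 + H) = -10218 - 78*H)
(k(-75) + N(-53)) + 20899 = (-75 + (-10218 - 78*(-53))) + 20899 = (-75 + (-10218 + 4134)) + 20899 = (-75 - 6084) + 20899 = -6159 + 20899 = 14740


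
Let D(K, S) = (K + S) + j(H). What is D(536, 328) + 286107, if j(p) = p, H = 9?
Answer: 286980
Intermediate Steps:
D(K, S) = 9 + K + S (D(K, S) = (K + S) + 9 = 9 + K + S)
D(536, 328) + 286107 = (9 + 536 + 328) + 286107 = 873 + 286107 = 286980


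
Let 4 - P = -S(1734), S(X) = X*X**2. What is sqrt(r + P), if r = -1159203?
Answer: sqrt(5212555705) ≈ 72198.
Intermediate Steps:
S(X) = X**3
P = 5213714908 (P = 4 - (-1)*1734**3 = 4 - (-1)*5213714904 = 4 - 1*(-5213714904) = 4 + 5213714904 = 5213714908)
sqrt(r + P) = sqrt(-1159203 + 5213714908) = sqrt(5212555705)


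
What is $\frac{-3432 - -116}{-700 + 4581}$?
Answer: $- \frac{3316}{3881} \approx -0.85442$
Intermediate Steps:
$\frac{-3432 - -116}{-700 + 4581} = \frac{-3432 + 116}{3881} = \left(-3316\right) \frac{1}{3881} = - \frac{3316}{3881}$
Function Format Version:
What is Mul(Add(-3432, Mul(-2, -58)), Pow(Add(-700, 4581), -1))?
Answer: Rational(-3316, 3881) ≈ -0.85442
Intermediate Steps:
Mul(Add(-3432, Mul(-2, -58)), Pow(Add(-700, 4581), -1)) = Mul(Add(-3432, 116), Pow(3881, -1)) = Mul(-3316, Rational(1, 3881)) = Rational(-3316, 3881)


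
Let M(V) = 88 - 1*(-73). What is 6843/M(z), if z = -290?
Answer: 6843/161 ≈ 42.503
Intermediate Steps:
M(V) = 161 (M(V) = 88 + 73 = 161)
6843/M(z) = 6843/161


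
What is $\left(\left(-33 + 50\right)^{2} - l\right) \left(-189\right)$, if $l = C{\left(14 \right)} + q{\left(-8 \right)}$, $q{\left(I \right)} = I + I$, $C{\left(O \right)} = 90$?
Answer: $-40635$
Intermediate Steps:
$q{\left(I \right)} = 2 I$
$l = 74$ ($l = 90 + 2 \left(-8\right) = 90 - 16 = 74$)
$\left(\left(-33 + 50\right)^{2} - l\right) \left(-189\right) = \left(\left(-33 + 50\right)^{2} - 74\right) \left(-189\right) = \left(17^{2} - 74\right) \left(-189\right) = \left(289 - 74\right) \left(-189\right) = 215 \left(-189\right) = -40635$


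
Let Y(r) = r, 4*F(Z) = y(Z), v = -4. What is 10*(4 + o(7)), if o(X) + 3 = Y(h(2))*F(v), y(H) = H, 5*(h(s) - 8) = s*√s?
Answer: -70 - 4*√2 ≈ -75.657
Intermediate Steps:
h(s) = 8 + s^(3/2)/5 (h(s) = 8 + (s*√s)/5 = 8 + s^(3/2)/5)
F(Z) = Z/4
o(X) = -11 - 2*√2/5 (o(X) = -3 + (8 + 2^(3/2)/5)*((¼)*(-4)) = -3 + (8 + (2*√2)/5)*(-1) = -3 + (8 + 2*√2/5)*(-1) = -3 + (-8 - 2*√2/5) = -11 - 2*√2/5)
10*(4 + o(7)) = 10*(4 + (-11 - 2*√2/5)) = 10*(-7 - 2*√2/5) = -70 - 4*√2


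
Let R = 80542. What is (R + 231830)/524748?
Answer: 26031/43729 ≈ 0.59528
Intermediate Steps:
(R + 231830)/524748 = (80542 + 231830)/524748 = 312372*(1/524748) = 26031/43729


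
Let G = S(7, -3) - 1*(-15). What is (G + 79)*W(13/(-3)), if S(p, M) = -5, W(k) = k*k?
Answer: 15041/9 ≈ 1671.2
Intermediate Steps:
W(k) = k²
G = 10 (G = -5 - 1*(-15) = -5 + 15 = 10)
(G + 79)*W(13/(-3)) = (10 + 79)*(13/(-3))² = 89*(13*(-⅓))² = 89*(-13/3)² = 89*(169/9) = 15041/9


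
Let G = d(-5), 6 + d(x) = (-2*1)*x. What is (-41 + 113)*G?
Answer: 288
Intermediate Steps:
d(x) = -6 - 2*x (d(x) = -6 + (-2*1)*x = -6 - 2*x)
G = 4 (G = -6 - 2*(-5) = -6 + 10 = 4)
(-41 + 113)*G = (-41 + 113)*4 = 72*4 = 288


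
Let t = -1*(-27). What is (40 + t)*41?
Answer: 2747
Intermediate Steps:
t = 27
(40 + t)*41 = (40 + 27)*41 = 67*41 = 2747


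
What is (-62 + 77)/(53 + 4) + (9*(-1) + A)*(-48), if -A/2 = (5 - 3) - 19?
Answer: -22795/19 ≈ -1199.7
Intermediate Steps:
A = 34 (A = -2*((5 - 3) - 19) = -2*(2 - 19) = -2*(-17) = 34)
(-62 + 77)/(53 + 4) + (9*(-1) + A)*(-48) = (-62 + 77)/(53 + 4) + (9*(-1) + 34)*(-48) = 15/57 + (-9 + 34)*(-48) = 15*(1/57) + 25*(-48) = 5/19 - 1200 = -22795/19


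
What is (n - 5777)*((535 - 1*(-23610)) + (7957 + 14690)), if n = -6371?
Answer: -568429216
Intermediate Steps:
(n - 5777)*((535 - 1*(-23610)) + (7957 + 14690)) = (-6371 - 5777)*((535 - 1*(-23610)) + (7957 + 14690)) = -12148*((535 + 23610) + 22647) = -12148*(24145 + 22647) = -12148*46792 = -568429216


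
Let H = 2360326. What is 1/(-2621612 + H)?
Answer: -1/261286 ≈ -3.8272e-6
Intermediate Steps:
1/(-2621612 + H) = 1/(-2621612 + 2360326) = 1/(-261286) = -1/261286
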